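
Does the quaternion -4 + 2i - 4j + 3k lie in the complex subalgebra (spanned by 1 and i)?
No. The quaternion -4 + 2i - 4j + 3k has j-coefficient y = -4 and k-coefficient z = 3, not both zero, so it does not lie in the complex subalgebra spanned by 1 and i.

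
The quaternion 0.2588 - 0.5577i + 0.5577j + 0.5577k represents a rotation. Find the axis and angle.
axis = (-√3/3, √3/3, √3/3), θ = 5π/6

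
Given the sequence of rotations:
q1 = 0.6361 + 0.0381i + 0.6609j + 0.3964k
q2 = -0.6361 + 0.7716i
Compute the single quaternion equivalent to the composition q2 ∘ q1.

q2 · q1 = -0.434 + 0.4666i - 0.7263j + 0.2578k
-0.434 + 0.4666i - 0.7263j + 0.2578k


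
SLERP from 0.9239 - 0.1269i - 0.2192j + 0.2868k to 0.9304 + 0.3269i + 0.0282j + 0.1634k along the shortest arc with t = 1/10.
0.9369 - 0.081i - 0.1962j + 0.2777k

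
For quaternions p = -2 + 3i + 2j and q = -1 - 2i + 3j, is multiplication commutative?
No: pq = 2 + i - 8j + 13k ≠ 2 + i - 8j - 13k = qp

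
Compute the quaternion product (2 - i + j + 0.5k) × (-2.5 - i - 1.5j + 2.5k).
-5.75 + 3.75i - 3.5j + 6.25k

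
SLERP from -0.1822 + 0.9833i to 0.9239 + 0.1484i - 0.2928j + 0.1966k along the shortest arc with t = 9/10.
-0.9378 + 0.0056i + 0.2883j - 0.1936k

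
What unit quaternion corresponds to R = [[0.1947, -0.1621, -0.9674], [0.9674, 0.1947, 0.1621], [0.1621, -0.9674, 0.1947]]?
0.6293 - 0.4487i - 0.4487j + 0.4487k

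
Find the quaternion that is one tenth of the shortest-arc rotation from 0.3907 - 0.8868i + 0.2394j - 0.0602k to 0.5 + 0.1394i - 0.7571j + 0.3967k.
0.3069 - 0.8807i + 0.3417j - 0.1157k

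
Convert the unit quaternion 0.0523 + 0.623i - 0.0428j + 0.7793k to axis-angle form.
axis = (0.6239, -0.0429, 0.7804), θ = 174°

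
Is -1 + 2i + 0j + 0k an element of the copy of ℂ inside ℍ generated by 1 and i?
Yes. The quaternion -1 + 2i has j- and k-coefficients y = z = 0, so it lies in the complex subalgebra spanned by 1 and i.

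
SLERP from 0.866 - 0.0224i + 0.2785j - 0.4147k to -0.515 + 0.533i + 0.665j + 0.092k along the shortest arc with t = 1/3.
0.8964 - 0.2453i - 0.0667j - 0.3632k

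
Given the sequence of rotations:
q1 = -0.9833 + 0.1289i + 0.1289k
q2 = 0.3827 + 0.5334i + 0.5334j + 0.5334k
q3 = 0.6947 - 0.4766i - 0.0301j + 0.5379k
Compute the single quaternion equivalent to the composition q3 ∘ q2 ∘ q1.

q2 · q1 = -0.5138 - 0.4064i - 0.5245j - 0.5439k
q3 · q2 · q1 = -0.2739 + 0.2611i - 0.8267j - 0.4165k
-0.2739 + 0.2611i - 0.8267j - 0.4165k


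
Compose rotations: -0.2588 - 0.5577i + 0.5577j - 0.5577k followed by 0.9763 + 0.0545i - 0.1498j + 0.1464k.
-0.0571 - 0.5567i + 0.532j - 0.6355k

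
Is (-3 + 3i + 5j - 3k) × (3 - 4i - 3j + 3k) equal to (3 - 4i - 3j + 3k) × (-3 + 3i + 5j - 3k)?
No: pq = 27 + 27i + 27j - 7k ≠ 27 + 15i + 21j - 29k = qp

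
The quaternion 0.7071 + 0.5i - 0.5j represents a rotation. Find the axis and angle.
axis = (√2/2, -√2/2, 0), θ = π/2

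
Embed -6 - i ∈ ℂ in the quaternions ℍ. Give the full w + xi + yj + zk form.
-6 - i + 0j + 0k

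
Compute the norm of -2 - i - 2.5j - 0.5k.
3.391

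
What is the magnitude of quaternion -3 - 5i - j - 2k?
√39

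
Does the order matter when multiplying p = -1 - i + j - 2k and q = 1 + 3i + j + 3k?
Yes: pq = 7 + i - 3j - 9k ≠ 7 - 9i + 3j - k = qp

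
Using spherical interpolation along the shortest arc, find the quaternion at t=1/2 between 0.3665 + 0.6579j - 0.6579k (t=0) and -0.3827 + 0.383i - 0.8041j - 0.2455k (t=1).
0.4314 - 0.2206i + 0.8419j - 0.2375k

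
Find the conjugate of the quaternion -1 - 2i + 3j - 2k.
-1 + 2i - 3j + 2k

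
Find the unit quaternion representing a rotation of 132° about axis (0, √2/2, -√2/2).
0.4067 + 0.646j - 0.646k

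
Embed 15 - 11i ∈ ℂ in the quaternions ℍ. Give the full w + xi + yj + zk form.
15 - 11i + 0j + 0k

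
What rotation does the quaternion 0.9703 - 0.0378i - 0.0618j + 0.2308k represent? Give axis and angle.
axis = (-0.1563, -0.2555, 0.9541), θ = 28°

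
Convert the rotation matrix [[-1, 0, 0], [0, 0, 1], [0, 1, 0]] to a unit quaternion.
0.7071j + 0.7071k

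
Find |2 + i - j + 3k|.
√15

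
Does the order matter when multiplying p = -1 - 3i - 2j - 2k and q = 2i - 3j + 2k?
Yes: pq = 4 - 12i + 5j + 11k ≠ 4 + 8i + j - 15k = qp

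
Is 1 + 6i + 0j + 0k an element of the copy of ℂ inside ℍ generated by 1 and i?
Yes. The quaternion 1 + 6i has j- and k-coefficients y = z = 0, so it lies in the complex subalgebra spanned by 1 and i.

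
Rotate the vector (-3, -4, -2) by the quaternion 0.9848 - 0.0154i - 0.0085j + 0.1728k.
(-1.416, -4.836, -1.9)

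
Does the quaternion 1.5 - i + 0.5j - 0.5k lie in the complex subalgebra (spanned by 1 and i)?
No. The quaternion 1.5 - i + 0.5j - 0.5k has j-coefficient y = 0.5 and k-coefficient z = -0.5, not both zero, so it does not lie in the complex subalgebra spanned by 1 and i.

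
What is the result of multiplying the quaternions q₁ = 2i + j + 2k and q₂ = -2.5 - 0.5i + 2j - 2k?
3 - 11i + 0.5j - 0.5k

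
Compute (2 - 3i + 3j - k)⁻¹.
0.087 + 0.1304i - 0.1304j + 0.0435k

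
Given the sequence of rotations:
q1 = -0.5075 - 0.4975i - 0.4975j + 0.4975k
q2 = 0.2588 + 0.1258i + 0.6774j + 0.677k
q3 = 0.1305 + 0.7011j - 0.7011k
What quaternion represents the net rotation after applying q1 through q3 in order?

q2 · q1 = -0.0686 + 0.4812i - 0.8719j + 0.0596k
q3 · q2 · q1 = 0.6441 - 0.5067i - 0.4992j - 0.2815k
0.6441 - 0.5067i - 0.4992j - 0.2815k


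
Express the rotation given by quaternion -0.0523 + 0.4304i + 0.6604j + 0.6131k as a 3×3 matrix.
[[-0.624, 0.6326, 0.4587], [0.5043, -0.1223, 0.8548], [0.5968, 0.7648, -0.2427]]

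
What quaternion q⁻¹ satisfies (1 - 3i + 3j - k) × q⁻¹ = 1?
0.05 + 0.15i - 0.15j + 0.05k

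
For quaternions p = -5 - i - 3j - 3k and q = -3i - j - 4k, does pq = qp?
No: pq = -18 + 24i + 10j + 12k ≠ -18 + 6i + 28k = qp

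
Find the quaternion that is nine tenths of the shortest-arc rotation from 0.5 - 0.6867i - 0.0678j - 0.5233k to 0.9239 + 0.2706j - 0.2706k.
0.915 - 0.08i + 0.2431j - 0.3119k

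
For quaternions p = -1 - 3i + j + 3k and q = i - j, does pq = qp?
No: pq = 4 + 2i + 4j + 2k ≠ 4 - 4i - 2j - 2k = qp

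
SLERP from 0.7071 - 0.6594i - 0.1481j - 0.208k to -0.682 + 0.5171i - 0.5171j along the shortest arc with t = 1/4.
0.7373 - 0.6553i + 0.0251j - 0.1623k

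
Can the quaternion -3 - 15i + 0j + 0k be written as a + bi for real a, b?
Yes. The quaternion -3 - 15i has j- and k-coefficients y = z = 0, so it lies in the complex subalgebra spanned by 1 and i.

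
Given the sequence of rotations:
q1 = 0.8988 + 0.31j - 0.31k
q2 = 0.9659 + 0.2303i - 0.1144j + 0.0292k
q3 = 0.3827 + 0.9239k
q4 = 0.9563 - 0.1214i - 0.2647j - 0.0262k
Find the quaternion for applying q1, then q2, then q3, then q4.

q2 · q1 = 0.9127 + 0.2334i + 0.268j - 0.2018k
q3 · q2 · q1 = 0.5357 - 0.1583i + 0.3182j + 0.766k
q4 · q3 · q2 · q1 = 0.5974 - 0.4108i + 0.2596j + 0.638k
0.5974 - 0.4108i + 0.2596j + 0.638k


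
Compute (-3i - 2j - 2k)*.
3i + 2j + 2k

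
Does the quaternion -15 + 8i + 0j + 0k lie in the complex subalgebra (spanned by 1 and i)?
Yes. The quaternion -15 + 8i has j- and k-coefficients y = z = 0, so it lies in the complex subalgebra spanned by 1 and i.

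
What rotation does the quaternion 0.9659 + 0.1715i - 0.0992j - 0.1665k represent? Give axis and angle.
axis = (0.6627, -0.3833, -0.6434), θ = π/6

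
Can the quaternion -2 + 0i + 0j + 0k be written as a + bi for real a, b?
Yes. The quaternion -2 has j- and k-coefficients y = z = 0, so it lies in the complex subalgebra spanned by 1 and i.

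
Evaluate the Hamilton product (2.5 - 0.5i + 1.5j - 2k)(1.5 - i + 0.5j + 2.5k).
7.5 + 1.5i + 6.75j + 4.5k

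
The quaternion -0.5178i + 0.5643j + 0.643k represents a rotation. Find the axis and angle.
axis = (-0.5178, 0.5643, 0.643), θ = π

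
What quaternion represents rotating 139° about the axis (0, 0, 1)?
0.3502 + 0.9367k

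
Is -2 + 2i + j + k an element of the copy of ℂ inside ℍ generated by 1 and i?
No. The quaternion -2 + 2i + j + k has j-coefficient y = 1 and k-coefficient z = 1, not both zero, so it does not lie in the complex subalgebra spanned by 1 and i.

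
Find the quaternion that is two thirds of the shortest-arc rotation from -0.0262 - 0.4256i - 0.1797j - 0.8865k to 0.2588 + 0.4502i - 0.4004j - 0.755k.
0.1799 + 0.1653i - 0.3639j - 0.8988k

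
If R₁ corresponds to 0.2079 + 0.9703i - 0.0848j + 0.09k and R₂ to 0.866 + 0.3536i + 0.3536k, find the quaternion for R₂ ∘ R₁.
-0.1949 + 0.9438i + 0.2378j + 0.1215k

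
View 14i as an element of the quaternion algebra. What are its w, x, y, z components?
0 + 14i + 0j + 0k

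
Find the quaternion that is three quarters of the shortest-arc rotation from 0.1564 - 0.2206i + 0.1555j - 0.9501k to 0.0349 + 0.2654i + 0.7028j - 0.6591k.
0.0711 + 0.148i + 0.5979j - 0.7846k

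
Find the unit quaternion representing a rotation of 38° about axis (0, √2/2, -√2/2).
0.9455 + 0.2302j - 0.2302k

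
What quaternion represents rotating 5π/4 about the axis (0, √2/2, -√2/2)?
-0.3827 + 0.6533j - 0.6533k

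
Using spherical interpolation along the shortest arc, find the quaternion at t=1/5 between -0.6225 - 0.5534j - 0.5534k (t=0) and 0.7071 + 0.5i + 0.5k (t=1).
-0.6726 - 0.1102i - 0.4594j - 0.5696k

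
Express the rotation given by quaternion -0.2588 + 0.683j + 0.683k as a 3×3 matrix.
[[-0.866, 0.3535, -0.3535], [-0.3535, 0.067, 0.933], [0.3535, 0.933, 0.067]]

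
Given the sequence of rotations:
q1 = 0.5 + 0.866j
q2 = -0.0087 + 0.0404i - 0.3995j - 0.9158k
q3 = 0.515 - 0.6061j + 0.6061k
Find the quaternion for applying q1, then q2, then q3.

q2 · q1 = 0.3416 + 0.8133i - 0.2073j - 0.4229k
q3 · q2 · q1 = 0.3066 + 0.8008i + 0.1791j + 0.4822k
0.3066 + 0.8008i + 0.1791j + 0.4822k


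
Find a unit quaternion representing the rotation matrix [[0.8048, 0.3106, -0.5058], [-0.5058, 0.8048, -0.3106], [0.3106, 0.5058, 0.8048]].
0.9239 + 0.2209i - 0.2209j - 0.2209k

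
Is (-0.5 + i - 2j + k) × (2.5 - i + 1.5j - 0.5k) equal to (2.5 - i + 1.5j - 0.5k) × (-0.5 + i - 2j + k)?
No: pq = 3.25 + 2.5i - 6.25j + 2.25k ≠ 3.25 + 3.5i - 5.25j + 3.25k = qp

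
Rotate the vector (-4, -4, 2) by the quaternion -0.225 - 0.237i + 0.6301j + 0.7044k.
(1.838, 4.443, -3.589)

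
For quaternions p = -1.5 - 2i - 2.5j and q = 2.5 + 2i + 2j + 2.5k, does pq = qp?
No: pq = 5.25 - 14.25i - 4.25j - 2.75k ≠ 5.25 - 1.75i - 14.25j - 4.75k = qp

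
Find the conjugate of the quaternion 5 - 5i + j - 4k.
5 + 5i - j + 4k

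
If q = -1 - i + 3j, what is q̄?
-1 + i - 3j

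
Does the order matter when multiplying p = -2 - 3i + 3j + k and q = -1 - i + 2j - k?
Yes: pq = -6 - 11j - 2k ≠ -6 + 10i - 3j + 4k = qp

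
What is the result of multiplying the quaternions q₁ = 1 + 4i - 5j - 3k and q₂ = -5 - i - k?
-4 - 16i + 32j + 9k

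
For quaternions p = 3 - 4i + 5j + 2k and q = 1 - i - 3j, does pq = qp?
No: pq = 14 - i - 6j + 19k ≠ 14 - 13i - 2j - 15k = qp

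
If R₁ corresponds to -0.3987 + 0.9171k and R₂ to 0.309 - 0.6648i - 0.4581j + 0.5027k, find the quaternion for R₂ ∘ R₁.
-0.5842 - 0.1551i + 0.7923j + 0.083k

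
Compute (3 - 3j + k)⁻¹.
0.1579 + 0.1579j - 0.0526k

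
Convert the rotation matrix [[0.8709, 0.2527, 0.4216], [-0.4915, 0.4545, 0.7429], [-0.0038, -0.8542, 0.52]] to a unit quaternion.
0.8434 - 0.4734i + 0.1261j - 0.2206k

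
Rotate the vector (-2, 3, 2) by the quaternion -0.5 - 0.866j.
(2.732, 3, 0.732)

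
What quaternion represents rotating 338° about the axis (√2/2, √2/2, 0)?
-0.9816 + 0.1349i + 0.1349j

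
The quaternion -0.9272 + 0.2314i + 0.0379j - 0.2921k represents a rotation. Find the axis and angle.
axis = (0.6178, 0.1012, -0.7798), θ = 316°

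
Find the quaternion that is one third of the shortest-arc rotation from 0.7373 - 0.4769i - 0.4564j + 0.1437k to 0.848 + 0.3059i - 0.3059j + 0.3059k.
0.8417 - 0.2268i - 0.4396j + 0.2163k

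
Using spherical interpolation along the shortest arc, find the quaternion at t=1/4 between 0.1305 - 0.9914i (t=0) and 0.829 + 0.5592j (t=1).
0.4149 - 0.8873i + 0.2011j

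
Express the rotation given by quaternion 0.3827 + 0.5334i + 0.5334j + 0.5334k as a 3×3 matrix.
[[-0.1381, 0.1608, 0.9773], [0.9773, -0.1381, 0.1608], [0.1608, 0.9773, -0.1381]]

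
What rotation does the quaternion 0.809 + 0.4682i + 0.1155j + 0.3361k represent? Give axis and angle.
axis = (0.7965, 0.1965, 0.5718), θ = 72°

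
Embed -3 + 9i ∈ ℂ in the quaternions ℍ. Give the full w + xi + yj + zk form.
-3 + 9i + 0j + 0k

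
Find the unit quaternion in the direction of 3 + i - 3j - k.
0.6708 + 0.2236i - 0.6708j - 0.2236k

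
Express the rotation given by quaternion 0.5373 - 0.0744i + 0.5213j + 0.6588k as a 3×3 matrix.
[[-0.4115, -0.7855, 0.4622], [0.6304, 0.1209, 0.7668], [-0.6582, 0.6069, 0.4454]]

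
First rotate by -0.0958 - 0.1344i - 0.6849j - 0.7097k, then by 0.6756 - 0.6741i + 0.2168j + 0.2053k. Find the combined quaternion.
0.1389 - 0.0395i - 0.9895j - 0.0083k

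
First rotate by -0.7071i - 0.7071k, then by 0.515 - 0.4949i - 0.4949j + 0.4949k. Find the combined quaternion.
-0.0142i - 0.6999j - 0.7141k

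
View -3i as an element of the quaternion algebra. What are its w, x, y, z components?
0 - 3i + 0j + 0k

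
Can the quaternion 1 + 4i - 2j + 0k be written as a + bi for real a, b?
No. The quaternion 1 + 4i - 2j has j-coefficient y = -2 and k-coefficient z = 0, not both zero, so it does not lie in the complex subalgebra spanned by 1 and i.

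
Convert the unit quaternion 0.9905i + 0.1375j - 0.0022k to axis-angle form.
axis = (0.9905, 0.1375, -0.0022), θ = π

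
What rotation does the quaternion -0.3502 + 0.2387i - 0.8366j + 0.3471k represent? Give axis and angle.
axis = (0.2548, -0.8932, 0.3706), θ = 221°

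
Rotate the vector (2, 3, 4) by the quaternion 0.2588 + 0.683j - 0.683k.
(0.743, -4.238, -3.238)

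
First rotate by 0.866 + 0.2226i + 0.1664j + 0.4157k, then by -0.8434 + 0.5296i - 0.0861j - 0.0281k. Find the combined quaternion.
-0.8223 + 0.2398i - 0.4413j - 0.2676k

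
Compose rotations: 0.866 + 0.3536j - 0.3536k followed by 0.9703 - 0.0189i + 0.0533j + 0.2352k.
0.9046 - 0.1184i + 0.3826j - 0.1461k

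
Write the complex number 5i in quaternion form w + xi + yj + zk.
0 + 5i + 0j + 0k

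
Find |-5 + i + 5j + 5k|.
√76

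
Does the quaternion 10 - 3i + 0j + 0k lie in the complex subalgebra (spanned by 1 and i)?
Yes. The quaternion 10 - 3i has j- and k-coefficients y = z = 0, so it lies in the complex subalgebra spanned by 1 and i.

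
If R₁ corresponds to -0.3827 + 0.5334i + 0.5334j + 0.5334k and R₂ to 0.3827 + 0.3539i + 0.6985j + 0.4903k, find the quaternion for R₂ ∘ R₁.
-0.9693 + 0.1797i + 0.0096j - 0.1673k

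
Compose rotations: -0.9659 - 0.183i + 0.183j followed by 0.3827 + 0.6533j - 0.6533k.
-0.4892 + 0.0495i - 0.4414j + 0.7506k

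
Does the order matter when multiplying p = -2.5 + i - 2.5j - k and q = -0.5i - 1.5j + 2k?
Yes: pq = -1.25 - 5.25i + 2.25j - 7.75k ≠ -1.25 + 7.75i + 5.25j - 2.25k = qp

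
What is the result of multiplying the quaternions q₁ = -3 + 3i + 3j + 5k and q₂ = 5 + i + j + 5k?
-46 + 22i + 2j + 10k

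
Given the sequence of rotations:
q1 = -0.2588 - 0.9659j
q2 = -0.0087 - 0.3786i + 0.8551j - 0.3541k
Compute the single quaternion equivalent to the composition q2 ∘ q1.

q2 · q1 = 0.8282 - 0.244i - 0.2129j + 0.4573k
0.8282 - 0.244i - 0.2129j + 0.4573k


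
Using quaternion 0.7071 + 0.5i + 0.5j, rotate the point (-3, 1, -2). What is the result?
(-2.414, 0.414, 2.828)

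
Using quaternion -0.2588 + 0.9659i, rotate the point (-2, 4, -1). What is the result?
(-2, -3.964, -1.134)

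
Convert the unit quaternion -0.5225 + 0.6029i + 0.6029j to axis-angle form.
axis = (√2/2, √2/2, 0), θ = 243°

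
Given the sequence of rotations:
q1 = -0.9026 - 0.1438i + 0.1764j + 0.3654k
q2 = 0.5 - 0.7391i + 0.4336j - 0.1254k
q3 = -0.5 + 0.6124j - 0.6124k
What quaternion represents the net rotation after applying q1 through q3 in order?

q2 · q1 = -0.5882 + 0.7758i - 0.0151j + 0.2279k
q3 · q2 · q1 = 0.4429 - 0.2576i - 0.8278j - 0.2288k
0.4429 - 0.2576i - 0.8278j - 0.2288k


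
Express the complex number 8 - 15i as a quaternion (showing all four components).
8 - 15i + 0j + 0k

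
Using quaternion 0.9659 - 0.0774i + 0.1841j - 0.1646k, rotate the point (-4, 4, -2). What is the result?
(-3.116, 4.943, -1.36)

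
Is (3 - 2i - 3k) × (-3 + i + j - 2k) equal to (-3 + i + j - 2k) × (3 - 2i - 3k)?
No: pq = -13 + 12i - 4j + k ≠ -13 + 6i + 10j + 5k = qp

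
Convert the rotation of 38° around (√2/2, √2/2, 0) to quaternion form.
0.9455 + 0.2302i + 0.2302j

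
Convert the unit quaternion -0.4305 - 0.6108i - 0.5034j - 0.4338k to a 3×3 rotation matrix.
[[0.1168, 0.2415, 0.9634], [0.9885, -0.1225, -0.0891], [0.0965, 0.9626, -0.253]]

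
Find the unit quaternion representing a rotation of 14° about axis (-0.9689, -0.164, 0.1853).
0.9925 - 0.1181i - 0.02j + 0.0226k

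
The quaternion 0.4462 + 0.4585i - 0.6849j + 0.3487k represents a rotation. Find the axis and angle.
axis = (0.5123, -0.7653, 0.3896), θ = 127°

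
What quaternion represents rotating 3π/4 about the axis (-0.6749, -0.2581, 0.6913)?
0.3827 - 0.6235i - 0.2385j + 0.6387k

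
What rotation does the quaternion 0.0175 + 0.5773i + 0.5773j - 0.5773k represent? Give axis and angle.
axis = (√3/3, √3/3, -√3/3), θ = 178°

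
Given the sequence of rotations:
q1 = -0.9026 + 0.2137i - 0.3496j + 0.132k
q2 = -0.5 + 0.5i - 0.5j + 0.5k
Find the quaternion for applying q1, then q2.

q2 · q1 = 0.1037 - 0.4494i + 0.667j - 0.5853k
0.1037 - 0.4494i + 0.667j - 0.5853k


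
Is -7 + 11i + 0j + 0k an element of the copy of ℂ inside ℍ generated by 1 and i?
Yes. The quaternion -7 + 11i has j- and k-coefficients y = z = 0, so it lies in the complex subalgebra spanned by 1 and i.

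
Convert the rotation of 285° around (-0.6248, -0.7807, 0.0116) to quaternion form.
-0.7934 - 0.3804i - 0.4753j + 0.0071k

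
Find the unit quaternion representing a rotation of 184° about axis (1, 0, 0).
-0.0349 + 0.9994i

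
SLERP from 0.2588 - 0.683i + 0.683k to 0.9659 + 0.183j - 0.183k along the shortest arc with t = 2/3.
0.9204 - 0.319i + 0.1515j + 0.1675k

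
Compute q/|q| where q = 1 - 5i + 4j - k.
0.1525 - 0.7625i + 0.61j - 0.1525k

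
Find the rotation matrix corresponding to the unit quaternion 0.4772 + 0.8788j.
[[-0.5446, 0, 0.8387], [0, 1, 0], [-0.8387, 0, -0.5446]]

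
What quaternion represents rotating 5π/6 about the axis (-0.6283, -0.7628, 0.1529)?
0.2588 - 0.6069i - 0.7368j + 0.1477k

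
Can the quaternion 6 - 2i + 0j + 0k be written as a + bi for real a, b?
Yes. The quaternion 6 - 2i has j- and k-coefficients y = z = 0, so it lies in the complex subalgebra spanned by 1 and i.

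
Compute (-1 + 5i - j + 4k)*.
-1 - 5i + j - 4k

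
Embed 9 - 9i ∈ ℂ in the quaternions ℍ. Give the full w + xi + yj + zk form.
9 - 9i + 0j + 0k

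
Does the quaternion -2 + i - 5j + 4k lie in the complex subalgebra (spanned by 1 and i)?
No. The quaternion -2 + i - 5j + 4k has j-coefficient y = -5 and k-coefficient z = 4, not both zero, so it does not lie in the complex subalgebra spanned by 1 and i.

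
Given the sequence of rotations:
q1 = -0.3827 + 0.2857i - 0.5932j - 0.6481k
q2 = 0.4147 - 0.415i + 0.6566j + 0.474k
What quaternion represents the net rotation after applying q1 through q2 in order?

q2 · q1 = 0.6566 + 0.1329i - 0.6308j - 0.3916k
0.6566 + 0.1329i - 0.6308j - 0.3916k


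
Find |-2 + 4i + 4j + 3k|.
√45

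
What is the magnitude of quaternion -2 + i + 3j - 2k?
√18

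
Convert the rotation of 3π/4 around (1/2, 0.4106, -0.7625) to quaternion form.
0.3827 + 0.4619i + 0.3793j - 0.7045k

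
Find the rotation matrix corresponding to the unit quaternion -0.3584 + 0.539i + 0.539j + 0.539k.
[[-0.1621, 0.9674, 0.1947], [0.1947, -0.1621, 0.9674], [0.9674, 0.1947, -0.1621]]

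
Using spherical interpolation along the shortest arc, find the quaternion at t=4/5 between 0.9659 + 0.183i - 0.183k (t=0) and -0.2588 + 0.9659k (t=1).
0.4642 + 0.0453i - 0.8846k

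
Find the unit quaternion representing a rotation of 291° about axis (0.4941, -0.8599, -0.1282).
-0.8241 + 0.2799i - 0.4871j - 0.0726k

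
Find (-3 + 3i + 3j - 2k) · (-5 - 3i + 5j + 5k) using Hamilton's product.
19 + 19i - 39j + 19k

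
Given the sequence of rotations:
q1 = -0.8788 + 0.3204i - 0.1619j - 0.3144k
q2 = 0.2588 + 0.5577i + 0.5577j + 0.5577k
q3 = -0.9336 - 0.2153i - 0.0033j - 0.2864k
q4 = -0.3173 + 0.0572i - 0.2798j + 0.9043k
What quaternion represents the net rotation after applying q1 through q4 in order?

q2 · q1 = -0.1405 - 0.4922i - 0.178j - 0.8405k
q3 · q2 · q1 = -0.2161 + 0.4416i + 0.1267j + 0.8616k
q4 · q3 · q2 · q1 = -0.7004 - 0.5081i + 0.3703j - 0.338k
-0.7004 - 0.5081i + 0.3703j - 0.338k


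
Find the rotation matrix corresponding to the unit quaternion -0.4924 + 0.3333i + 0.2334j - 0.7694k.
[[-0.2929, -0.6021, -0.7427], [0.9133, -0.4061, -0.0309], [-0.283, -0.6874, 0.6689]]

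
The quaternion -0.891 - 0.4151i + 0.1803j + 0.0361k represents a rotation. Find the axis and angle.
axis = (-0.9143, 0.3971, 0.0795), θ = 306°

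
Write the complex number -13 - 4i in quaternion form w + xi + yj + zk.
-13 - 4i + 0j + 0k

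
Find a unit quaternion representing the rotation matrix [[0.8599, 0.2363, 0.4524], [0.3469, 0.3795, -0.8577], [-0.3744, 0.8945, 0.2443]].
0.788 + 0.5559i + 0.2623j + 0.0351k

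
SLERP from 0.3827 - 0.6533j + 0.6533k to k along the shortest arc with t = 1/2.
0.2105 - 0.3593j + 0.9092k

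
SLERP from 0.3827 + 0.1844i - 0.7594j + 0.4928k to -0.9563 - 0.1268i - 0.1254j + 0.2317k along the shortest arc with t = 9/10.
0.9767 + 0.1483i + 0.0141j - 0.1542k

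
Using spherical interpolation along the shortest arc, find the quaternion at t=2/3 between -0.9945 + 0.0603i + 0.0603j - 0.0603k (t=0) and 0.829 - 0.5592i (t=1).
-0.9142 + 0.4041i + 0.021j - 0.021k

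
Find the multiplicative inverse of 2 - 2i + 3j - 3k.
0.0769 + 0.0769i - 0.1154j + 0.1154k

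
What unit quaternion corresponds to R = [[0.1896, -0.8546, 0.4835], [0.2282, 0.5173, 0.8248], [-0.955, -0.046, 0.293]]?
0.7071 - 0.3079i + 0.5086j + 0.3828k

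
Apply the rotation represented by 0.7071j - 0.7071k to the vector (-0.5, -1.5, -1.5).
(0.5, 1.5, 1.5)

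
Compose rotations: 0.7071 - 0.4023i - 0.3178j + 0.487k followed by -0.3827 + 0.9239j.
0.023 + 0.6039i + 0.7749j + 0.1853k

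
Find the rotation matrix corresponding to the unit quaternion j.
[[-1, 0, 0], [0, 1, 0], [0, 0, -1]]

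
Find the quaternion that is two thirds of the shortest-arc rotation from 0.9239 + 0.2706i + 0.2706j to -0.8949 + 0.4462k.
0.9419 + 0.0952i + 0.0952j - 0.3076k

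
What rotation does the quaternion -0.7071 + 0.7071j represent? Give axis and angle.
axis = (0, 1, 0), θ = 3π/2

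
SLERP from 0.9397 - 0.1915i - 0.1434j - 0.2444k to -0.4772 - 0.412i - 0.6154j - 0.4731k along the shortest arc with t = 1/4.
0.9945 - 0.0251i + 0.0882j - 0.0504k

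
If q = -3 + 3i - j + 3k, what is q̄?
-3 - 3i + j - 3k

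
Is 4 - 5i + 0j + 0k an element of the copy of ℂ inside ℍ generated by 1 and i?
Yes. The quaternion 4 - 5i has j- and k-coefficients y = z = 0, so it lies in the complex subalgebra spanned by 1 and i.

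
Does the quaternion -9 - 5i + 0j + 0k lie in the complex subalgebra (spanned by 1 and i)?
Yes. The quaternion -9 - 5i has j- and k-coefficients y = z = 0, so it lies in the complex subalgebra spanned by 1 and i.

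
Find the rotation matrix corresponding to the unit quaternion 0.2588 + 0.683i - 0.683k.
[[0.067, 0.3535, -0.933], [-0.3535, -0.866, -0.3535], [-0.933, 0.3535, 0.067]]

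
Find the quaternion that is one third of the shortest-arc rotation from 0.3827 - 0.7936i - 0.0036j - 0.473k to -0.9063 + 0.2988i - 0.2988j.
0.6252 - 0.6916i + 0.1117j - 0.3441k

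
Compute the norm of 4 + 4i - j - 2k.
√37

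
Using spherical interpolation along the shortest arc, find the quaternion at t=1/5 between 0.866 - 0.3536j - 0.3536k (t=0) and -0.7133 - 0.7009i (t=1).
0.8927 + 0.1604i - 0.2978j - 0.2978k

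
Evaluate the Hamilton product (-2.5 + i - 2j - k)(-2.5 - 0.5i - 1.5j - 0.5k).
3.25 - 1.75i + 9.75j + 1.25k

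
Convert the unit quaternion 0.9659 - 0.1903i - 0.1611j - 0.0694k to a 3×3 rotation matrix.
[[0.9385, 0.1954, -0.2848], [-0.0728, 0.9179, 0.39], [0.3376, -0.3453, 0.8757]]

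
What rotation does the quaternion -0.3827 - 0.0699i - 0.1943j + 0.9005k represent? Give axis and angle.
axis = (-0.0757, -0.2103, 0.9747), θ = 5π/4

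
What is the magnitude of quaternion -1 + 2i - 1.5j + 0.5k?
2.739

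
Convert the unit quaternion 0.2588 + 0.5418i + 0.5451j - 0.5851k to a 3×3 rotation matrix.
[[-0.279, 0.8935, -0.3519], [0.2878, -0.2718, -0.9183], [-0.9162, -0.3574, -0.1814]]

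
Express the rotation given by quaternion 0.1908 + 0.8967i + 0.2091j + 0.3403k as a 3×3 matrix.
[[0.6809, 0.2451, 0.6901], [0.5049, -0.8397, -0.1999], [0.5305, 0.4845, -0.6956]]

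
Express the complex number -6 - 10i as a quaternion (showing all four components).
-6 - 10i + 0j + 0k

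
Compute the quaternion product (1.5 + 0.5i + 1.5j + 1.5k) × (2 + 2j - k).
1.5 - 3.5i + 6.5j + 2.5k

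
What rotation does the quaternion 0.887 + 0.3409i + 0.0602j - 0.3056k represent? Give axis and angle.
axis = (0.7383, 0.1304, -0.6618), θ = 55°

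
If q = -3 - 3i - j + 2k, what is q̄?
-3 + 3i + j - 2k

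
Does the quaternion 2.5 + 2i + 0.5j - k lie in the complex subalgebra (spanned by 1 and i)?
No. The quaternion 2.5 + 2i + 0.5j - k has j-coefficient y = 0.5 and k-coefficient z = -1, not both zero, so it does not lie in the complex subalgebra spanned by 1 and i.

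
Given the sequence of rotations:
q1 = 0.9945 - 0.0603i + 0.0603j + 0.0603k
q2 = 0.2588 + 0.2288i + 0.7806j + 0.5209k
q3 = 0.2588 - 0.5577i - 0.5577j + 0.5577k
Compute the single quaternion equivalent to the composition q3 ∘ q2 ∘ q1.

q2 · q1 = 0.1927 + 0.2276i + 0.7467j + 0.5945k
q3 · q2 · q1 = 0.2617 - 0.7966i + 0.5443j - 0.0282k
0.2617 - 0.7966i + 0.5443j - 0.0282k


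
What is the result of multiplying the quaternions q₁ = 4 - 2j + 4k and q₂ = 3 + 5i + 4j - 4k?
36 + 12i + 30j + 6k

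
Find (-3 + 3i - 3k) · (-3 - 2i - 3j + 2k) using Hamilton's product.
21 - 12i + 9j - 6k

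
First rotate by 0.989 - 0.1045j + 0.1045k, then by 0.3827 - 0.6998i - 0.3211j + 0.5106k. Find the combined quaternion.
0.2916 - 0.6723i - 0.2844j + 0.6181k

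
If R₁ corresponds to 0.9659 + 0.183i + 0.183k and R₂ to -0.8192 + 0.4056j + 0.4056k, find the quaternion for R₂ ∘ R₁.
-0.8655 - 0.0757i + 0.466j + 0.1676k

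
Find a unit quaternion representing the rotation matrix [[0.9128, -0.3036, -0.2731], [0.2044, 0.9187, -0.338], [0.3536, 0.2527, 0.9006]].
0.9659 + 0.1529i - 0.1622j + 0.1315k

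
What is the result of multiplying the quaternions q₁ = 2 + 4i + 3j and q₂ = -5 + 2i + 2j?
-24 - 16i - 11j + 2k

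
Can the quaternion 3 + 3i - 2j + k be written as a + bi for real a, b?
No. The quaternion 3 + 3i - 2j + k has j-coefficient y = -2 and k-coefficient z = 1, not both zero, so it does not lie in the complex subalgebra spanned by 1 and i.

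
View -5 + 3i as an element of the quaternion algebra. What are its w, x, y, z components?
-5 + 3i + 0j + 0k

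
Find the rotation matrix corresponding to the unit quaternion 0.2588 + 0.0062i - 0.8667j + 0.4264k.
[[-0.866, -0.2315, -0.4433], [0.21, 0.6363, -0.7423], [0.4539, -0.7359, -0.5024]]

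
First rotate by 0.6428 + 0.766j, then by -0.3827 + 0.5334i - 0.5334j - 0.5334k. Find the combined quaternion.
0.1626 + 0.7515i - 0.636j + 0.0657k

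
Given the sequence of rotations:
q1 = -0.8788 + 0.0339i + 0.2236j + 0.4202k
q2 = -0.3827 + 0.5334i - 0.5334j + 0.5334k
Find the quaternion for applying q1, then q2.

q2 · q1 = 0.2134 - 0.8251i + 0.1771j - 0.4922k
0.2134 - 0.8251i + 0.1771j - 0.4922k


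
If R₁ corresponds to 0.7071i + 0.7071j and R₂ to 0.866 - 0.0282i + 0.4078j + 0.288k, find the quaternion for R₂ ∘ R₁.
-0.2684 + 0.4087i + 0.816j - 0.3083k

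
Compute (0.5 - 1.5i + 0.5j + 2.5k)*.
0.5 + 1.5i - 0.5j - 2.5k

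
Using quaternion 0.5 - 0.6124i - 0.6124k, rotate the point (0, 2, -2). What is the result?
(-0.275, -2.225, -1.725)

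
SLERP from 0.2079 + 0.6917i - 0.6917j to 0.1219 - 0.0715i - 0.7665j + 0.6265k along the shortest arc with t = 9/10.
0.1388 + 0.0165i - 0.7989j + 0.5849k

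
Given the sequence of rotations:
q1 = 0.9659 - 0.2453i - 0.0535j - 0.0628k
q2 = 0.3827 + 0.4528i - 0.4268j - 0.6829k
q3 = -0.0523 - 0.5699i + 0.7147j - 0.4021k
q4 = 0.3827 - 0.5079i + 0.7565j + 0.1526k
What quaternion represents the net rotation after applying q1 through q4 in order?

q2 · q1 = 0.415 + 0.3338i - 0.2368j - 0.8126k
q3 · q2 · q1 = 0.011 - 0.9299i - 0.2883j - 0.228k
q4 · q3 · q2 · q1 = -0.2152 - 0.4899i - 0.3597j + 0.7643k
-0.2152 - 0.4899i - 0.3597j + 0.7643k


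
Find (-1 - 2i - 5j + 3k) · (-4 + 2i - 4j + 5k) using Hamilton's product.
-27 - 7i + 40j + k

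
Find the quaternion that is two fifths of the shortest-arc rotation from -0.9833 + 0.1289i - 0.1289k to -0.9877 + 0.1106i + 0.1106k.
-0.9919 + 0.1224i - 0.0332k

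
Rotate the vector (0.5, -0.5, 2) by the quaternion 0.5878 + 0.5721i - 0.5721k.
(-1.473, -1.527, 0.027)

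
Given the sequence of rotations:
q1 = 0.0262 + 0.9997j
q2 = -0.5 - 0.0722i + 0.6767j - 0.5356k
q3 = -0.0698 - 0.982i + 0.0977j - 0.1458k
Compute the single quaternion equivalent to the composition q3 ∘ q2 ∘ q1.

q2 · q1 = -0.6896 + 0.5335i - 0.4821j - 0.0862k
q3 · q2 · q1 = 0.6066 + 0.5612i - 0.1962j + 0.5279k
0.6066 + 0.5612i - 0.1962j + 0.5279k


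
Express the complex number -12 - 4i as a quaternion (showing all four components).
-12 - 4i + 0j + 0k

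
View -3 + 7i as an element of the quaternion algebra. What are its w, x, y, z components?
-3 + 7i + 0j + 0k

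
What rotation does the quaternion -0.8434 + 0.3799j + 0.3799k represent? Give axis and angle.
axis = (0, √2/2, √2/2), θ = 295°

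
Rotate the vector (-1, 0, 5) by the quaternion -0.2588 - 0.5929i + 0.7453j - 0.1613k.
(-0.81, -1.936, -4.647)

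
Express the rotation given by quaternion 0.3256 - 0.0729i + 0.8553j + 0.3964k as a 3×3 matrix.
[[-0.7773, -0.3828, 0.4992], [0.1334, 0.6751, 0.7256], [-0.6148, 0.6306, -0.4737]]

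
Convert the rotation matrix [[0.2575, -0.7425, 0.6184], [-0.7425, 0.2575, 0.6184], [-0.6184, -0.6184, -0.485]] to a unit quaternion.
0.5074 - 0.6093i + 0.6093j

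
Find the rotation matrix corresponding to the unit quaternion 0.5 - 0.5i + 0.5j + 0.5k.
[[0, -1, 0], [0, 0, 1], [-1, 0, 0]]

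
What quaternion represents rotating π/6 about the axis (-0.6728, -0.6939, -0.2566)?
0.9659 - 0.1741i - 0.1796j - 0.0664k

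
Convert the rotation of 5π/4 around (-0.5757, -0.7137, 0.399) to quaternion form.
-0.3827 - 0.5319i - 0.6594j + 0.3686k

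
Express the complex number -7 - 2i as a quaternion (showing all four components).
-7 - 2i + 0j + 0k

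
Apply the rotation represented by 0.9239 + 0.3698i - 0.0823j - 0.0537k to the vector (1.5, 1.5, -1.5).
(1.816, 1.853, 0.137)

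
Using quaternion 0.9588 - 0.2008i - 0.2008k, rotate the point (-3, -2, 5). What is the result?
(-3.125, 1.403, 5.125)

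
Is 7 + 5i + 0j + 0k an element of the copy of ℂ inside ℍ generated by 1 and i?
Yes. The quaternion 7 + 5i has j- and k-coefficients y = z = 0, so it lies in the complex subalgebra spanned by 1 and i.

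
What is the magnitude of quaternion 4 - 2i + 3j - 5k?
√54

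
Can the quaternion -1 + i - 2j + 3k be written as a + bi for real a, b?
No. The quaternion -1 + i - 2j + 3k has j-coefficient y = -2 and k-coefficient z = 3, not both zero, so it does not lie in the complex subalgebra spanned by 1 and i.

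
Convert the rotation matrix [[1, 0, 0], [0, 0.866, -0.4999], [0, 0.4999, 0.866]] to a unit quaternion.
0.9659 + 0.2588i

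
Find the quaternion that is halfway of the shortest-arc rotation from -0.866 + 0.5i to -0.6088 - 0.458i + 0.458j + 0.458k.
-0.9153 + 0.0261i + 0.2842j + 0.2842k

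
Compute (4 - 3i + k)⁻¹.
0.1538 + 0.1154i - 0.0385k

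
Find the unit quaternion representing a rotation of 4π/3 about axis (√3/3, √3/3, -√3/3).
-0.5 + 0.5i + 0.5j - 0.5k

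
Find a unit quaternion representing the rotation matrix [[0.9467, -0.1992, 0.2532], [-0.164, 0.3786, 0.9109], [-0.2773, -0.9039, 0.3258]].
0.8141 - 0.5573i + 0.1629j + 0.0108k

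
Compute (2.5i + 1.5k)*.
-2.5i - 1.5k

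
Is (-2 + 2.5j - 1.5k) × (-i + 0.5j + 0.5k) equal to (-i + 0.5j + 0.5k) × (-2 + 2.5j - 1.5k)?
No: pq = -0.5 + 4i + 0.5j + 1.5k ≠ -0.5 - 2.5j - 3.5k = qp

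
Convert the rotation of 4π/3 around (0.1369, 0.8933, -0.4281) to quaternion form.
-0.5 + 0.1186i + 0.7736j - 0.3707k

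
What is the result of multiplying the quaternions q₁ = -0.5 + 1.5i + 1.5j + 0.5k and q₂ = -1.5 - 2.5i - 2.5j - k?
8.75 - 1.25i - 0.75j - 0.25k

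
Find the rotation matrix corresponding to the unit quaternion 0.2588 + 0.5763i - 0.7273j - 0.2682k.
[[-0.2018, -0.6995, -0.6856], [-0.9771, 0.1919, 0.0918], [0.0673, 0.6884, -0.7222]]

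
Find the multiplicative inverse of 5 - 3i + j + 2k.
0.1282 + 0.0769i - 0.0256j - 0.0513k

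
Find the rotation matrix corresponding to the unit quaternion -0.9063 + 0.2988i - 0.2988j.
[[0.8214, -0.1786, 0.5416], [-0.1786, 0.8214, 0.5416], [-0.5416, -0.5416, 0.6429]]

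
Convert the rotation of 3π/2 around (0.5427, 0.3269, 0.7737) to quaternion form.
-0.7071 + 0.3837i + 0.2312j + 0.5471k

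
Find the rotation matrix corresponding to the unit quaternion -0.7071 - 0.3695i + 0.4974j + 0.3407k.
[[0.273, 0.1142, -0.9552], [-0.8494, 0.4948, -0.1836], [0.4516, 0.8615, 0.2321]]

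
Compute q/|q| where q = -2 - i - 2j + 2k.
-0.5547 - 0.2774i - 0.5547j + 0.5547k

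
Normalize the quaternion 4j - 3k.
0.8j - 0.6k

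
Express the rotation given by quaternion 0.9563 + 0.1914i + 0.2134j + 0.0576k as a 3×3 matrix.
[[0.9023, -0.0285, 0.4302], [0.1919, 0.9201, -0.3415], [-0.3861, 0.3907, 0.8357]]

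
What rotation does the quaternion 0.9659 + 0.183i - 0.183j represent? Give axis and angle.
axis = (√2/2, -√2/2, 0), θ = π/6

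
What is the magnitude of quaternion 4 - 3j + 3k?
√34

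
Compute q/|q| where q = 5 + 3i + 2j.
0.8111 + 0.4867i + 0.3244j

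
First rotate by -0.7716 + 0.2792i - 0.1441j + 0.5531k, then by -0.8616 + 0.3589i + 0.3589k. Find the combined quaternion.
0.3661 - 0.4658i + 0.0259j - 0.8052k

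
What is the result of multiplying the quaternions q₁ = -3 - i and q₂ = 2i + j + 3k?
2 - 6i - 10k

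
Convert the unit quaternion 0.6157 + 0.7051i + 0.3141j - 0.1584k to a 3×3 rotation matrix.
[[0.7525, 0.638, 0.1634], [0.2479, -0.0445, -0.9678], [-0.6102, 0.7688, -0.1916]]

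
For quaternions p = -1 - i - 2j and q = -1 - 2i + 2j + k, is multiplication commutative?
No: pq = 3 + i + j - 7k ≠ 3 + 5i - j + 5k = qp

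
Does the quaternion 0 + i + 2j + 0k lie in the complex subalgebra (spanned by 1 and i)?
No. The quaternion i + 2j has j-coefficient y = 2 and k-coefficient z = 0, not both zero, so it does not lie in the complex subalgebra spanned by 1 and i.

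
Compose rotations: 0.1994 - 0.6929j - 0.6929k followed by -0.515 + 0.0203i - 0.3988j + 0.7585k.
0.1465 + 0.8059i + 0.2914j + 0.494k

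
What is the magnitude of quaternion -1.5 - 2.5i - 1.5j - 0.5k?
√11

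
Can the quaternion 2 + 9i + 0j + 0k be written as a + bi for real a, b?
Yes. The quaternion 2 + 9i has j- and k-coefficients y = z = 0, so it lies in the complex subalgebra spanned by 1 and i.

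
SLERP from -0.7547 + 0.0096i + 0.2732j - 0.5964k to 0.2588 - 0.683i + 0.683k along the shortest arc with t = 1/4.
-0.6775 + 0.2031i + 0.2184j - 0.6723k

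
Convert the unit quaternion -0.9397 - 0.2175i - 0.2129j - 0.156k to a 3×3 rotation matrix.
[[0.8607, -0.2006, 0.468], [0.3858, 0.8567, -0.3423], [-0.3323, 0.4752, 0.8147]]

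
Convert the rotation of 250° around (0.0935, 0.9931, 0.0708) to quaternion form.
-0.5736 + 0.0766i + 0.8135j + 0.058k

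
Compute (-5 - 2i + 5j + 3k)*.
-5 + 2i - 5j - 3k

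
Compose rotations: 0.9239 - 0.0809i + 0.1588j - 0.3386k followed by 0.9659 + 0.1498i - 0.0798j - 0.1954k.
0.851 + 0.1183i + 0.1462j - 0.4903k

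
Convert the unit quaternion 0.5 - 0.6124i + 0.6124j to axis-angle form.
axis = (-√2/2, √2/2, 0), θ = 2π/3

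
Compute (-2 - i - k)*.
-2 + i + k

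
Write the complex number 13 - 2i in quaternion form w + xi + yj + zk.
13 - 2i + 0j + 0k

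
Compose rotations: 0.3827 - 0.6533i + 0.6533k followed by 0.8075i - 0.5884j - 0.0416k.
0.5547 - 0.0754i - 0.7255j - 0.4003k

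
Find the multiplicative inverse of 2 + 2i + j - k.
0.2 - 0.2i - 0.1j + 0.1k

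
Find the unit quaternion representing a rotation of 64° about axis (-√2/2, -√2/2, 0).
0.848 - 0.3747i - 0.3747j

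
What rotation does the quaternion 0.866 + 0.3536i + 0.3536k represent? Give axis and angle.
axis = (√2/2, 0, √2/2), θ = π/3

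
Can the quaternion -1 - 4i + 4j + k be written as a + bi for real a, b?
No. The quaternion -1 - 4i + 4j + k has j-coefficient y = 4 and k-coefficient z = 1, not both zero, so it does not lie in the complex subalgebra spanned by 1 and i.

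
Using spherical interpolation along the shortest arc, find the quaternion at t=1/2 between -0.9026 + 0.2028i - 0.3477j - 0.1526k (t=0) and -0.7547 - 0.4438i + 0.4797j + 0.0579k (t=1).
-0.985 - 0.1432i + 0.0785j - 0.0563k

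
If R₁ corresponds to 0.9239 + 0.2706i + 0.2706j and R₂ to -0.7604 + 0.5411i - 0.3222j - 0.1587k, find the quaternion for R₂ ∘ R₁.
-0.7618 + 0.3371i - 0.5464j + 0.087k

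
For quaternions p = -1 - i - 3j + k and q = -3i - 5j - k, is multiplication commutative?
No: pq = -17 + 11i + j - 3k ≠ -17 - 5i + 9j + 5k = qp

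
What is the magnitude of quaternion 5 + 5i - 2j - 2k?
√58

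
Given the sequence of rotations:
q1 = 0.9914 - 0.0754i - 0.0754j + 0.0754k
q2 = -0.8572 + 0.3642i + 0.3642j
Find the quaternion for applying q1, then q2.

q2 · q1 = -0.7949 + 0.4532i + 0.3982j - 0.0646k
-0.7949 + 0.4532i + 0.3982j - 0.0646k


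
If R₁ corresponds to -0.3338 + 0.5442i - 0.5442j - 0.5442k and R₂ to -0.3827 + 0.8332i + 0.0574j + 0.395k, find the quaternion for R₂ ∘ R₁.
-0.0795 - 0.3027i + 0.8575j - 0.4083k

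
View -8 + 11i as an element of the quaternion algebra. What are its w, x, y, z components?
-8 + 11i + 0j + 0k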